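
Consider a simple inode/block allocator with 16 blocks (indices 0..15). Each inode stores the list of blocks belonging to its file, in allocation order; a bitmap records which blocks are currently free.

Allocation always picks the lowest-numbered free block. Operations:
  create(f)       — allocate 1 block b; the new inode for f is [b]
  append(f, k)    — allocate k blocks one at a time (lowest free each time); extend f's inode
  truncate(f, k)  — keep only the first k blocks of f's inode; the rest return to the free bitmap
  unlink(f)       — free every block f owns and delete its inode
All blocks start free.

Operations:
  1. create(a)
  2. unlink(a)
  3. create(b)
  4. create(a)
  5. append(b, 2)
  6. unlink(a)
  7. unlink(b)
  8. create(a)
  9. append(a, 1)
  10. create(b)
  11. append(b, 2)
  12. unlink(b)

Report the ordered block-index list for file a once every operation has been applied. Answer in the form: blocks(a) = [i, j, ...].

create(a): bitmap=F............... | a=[0]
unlink(a): bitmap=................ | 
create(b): bitmap=F............... | b=[0]
create(a): bitmap=FF.............. | a=[1] b=[0]
append(b, 2): bitmap=FFFF............ | a=[1] b=[0, 2, 3]
unlink(a): bitmap=F.FF............ | b=[0, 2, 3]
unlink(b): bitmap=................ | 
create(a): bitmap=F............... | a=[0]
append(a, 1): bitmap=FF.............. | a=[0, 1]
create(b): bitmap=FFF............. | a=[0, 1] b=[2]
append(b, 2): bitmap=FFFFF........... | a=[0, 1] b=[2, 3, 4]
unlink(b): bitmap=FF.............. | a=[0, 1]

blocks(a) = [0, 1]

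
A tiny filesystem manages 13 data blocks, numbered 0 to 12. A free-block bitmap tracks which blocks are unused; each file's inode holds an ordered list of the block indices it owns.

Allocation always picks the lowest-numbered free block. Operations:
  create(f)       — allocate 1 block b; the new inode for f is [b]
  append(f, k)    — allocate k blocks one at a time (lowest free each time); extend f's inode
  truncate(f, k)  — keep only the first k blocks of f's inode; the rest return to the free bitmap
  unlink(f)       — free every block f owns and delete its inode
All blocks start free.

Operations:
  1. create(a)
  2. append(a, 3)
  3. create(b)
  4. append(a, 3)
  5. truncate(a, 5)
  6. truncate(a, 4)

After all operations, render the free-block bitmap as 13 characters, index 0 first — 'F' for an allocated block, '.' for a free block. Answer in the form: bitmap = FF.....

bitmap = FFFFF........

  1. create(a)  ⇒  F............  {a→[0]}
  2. append(a, 3)  ⇒  FFFF.........  {a→[0, 1, 2, 3]}
  3. create(b)  ⇒  FFFFF........  {a→[0, 1, 2, 3]; b→[4]}
  4. append(a, 3)  ⇒  FFFFFFFF.....  {a→[0, 1, 2, 3, 5, 6, 7]; b→[4]}
  5. truncate(a, 5)  ⇒  FFFFFF.......  {a→[0, 1, 2, 3, 5]; b→[4]}
  6. truncate(a, 4)  ⇒  FFFFF........  {a→[0, 1, 2, 3]; b→[4]}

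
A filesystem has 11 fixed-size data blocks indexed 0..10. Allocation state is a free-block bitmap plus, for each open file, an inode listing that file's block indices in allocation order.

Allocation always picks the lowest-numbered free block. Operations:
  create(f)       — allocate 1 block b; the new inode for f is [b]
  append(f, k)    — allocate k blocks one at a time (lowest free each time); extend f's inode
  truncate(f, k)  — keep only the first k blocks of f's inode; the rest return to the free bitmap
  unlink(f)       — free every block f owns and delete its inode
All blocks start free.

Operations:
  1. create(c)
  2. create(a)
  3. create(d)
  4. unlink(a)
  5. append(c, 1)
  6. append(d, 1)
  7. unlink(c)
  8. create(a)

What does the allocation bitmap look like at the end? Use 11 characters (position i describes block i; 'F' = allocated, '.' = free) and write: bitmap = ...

[1] create(c) — c=0 (map F..........)
[2] create(a) — a=1 c=0 (map FF.........)
[3] create(d) — a=1 c=0 d=2 (map FFF........)
[4] unlink(a) — c=0 d=2 (map F.F........)
[5] append(c, 1) — c=0,1 d=2 (map FFF........)
[6] append(d, 1) — c=0,1 d=2,3 (map FFFF.......)
[7] unlink(c) — d=2,3 (map ..FF.......)
[8] create(a) — a=0 d=2,3 (map F.FF.......)

bitmap = F.FF.......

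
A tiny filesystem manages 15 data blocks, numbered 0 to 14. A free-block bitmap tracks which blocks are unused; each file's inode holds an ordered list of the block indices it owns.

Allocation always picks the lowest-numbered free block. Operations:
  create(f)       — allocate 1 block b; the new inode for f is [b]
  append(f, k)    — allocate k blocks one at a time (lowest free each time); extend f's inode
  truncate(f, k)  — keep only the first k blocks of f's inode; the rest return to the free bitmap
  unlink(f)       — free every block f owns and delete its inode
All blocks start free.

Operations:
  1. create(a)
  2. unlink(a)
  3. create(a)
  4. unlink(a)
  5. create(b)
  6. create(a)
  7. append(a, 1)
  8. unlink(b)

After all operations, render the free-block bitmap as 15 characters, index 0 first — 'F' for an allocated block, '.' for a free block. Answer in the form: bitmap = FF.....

  1. create(a)  ⇒  F..............  {a→[0]}
  2. unlink(a)  ⇒  ...............  {}
  3. create(a)  ⇒  F..............  {a→[0]}
  4. unlink(a)  ⇒  ...............  {}
  5. create(b)  ⇒  F..............  {b→[0]}
  6. create(a)  ⇒  FF.............  {a→[1]; b→[0]}
  7. append(a, 1)  ⇒  FFF............  {a→[1, 2]; b→[0]}
  8. unlink(b)  ⇒  .FF............  {a→[1, 2]}

bitmap = .FF............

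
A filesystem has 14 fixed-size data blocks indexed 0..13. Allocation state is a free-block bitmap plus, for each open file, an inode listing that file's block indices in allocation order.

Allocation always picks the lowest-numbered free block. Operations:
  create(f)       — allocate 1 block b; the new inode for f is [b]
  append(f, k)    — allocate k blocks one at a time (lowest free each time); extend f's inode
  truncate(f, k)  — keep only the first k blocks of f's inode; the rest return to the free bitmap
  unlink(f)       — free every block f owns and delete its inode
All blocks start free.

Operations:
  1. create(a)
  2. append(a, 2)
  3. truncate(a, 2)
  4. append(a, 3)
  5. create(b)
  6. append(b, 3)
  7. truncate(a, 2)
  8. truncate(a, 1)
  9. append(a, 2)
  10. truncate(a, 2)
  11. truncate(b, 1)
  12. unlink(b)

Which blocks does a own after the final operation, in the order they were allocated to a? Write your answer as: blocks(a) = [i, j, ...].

create(a): bitmap=F............. | a=[0]
append(a, 2): bitmap=FFF........... | a=[0, 1, 2]
truncate(a, 2): bitmap=FF............ | a=[0, 1]
append(a, 3): bitmap=FFFFF......... | a=[0, 1, 2, 3, 4]
create(b): bitmap=FFFFFF........ | a=[0, 1, 2, 3, 4] b=[5]
append(b, 3): bitmap=FFFFFFFFF..... | a=[0, 1, 2, 3, 4] b=[5, 6, 7, 8]
truncate(a, 2): bitmap=FF...FFFF..... | a=[0, 1] b=[5, 6, 7, 8]
truncate(a, 1): bitmap=F....FFFF..... | a=[0] b=[5, 6, 7, 8]
append(a, 2): bitmap=FFF..FFFF..... | a=[0, 1, 2] b=[5, 6, 7, 8]
truncate(a, 2): bitmap=FF...FFFF..... | a=[0, 1] b=[5, 6, 7, 8]
truncate(b, 1): bitmap=FF...F........ | a=[0, 1] b=[5]
unlink(b): bitmap=FF............ | a=[0, 1]

blocks(a) = [0, 1]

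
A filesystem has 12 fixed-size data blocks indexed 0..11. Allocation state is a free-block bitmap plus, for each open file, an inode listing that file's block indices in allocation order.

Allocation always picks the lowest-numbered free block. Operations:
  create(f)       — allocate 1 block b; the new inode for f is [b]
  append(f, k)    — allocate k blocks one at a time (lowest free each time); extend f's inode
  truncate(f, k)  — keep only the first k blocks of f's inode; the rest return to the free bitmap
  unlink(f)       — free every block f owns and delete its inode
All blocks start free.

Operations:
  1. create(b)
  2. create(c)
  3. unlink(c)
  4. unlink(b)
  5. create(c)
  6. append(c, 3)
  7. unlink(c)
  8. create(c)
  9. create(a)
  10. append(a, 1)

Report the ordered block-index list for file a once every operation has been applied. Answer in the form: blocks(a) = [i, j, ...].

blocks(a) = [1, 2]

create(b): bitmap=F........... | b=[0]
create(c): bitmap=FF.......... | b=[0] c=[1]
unlink(c): bitmap=F........... | b=[0]
unlink(b): bitmap=............ | 
create(c): bitmap=F........... | c=[0]
append(c, 3): bitmap=FFFF........ | c=[0, 1, 2, 3]
unlink(c): bitmap=............ | 
create(c): bitmap=F........... | c=[0]
create(a): bitmap=FF.......... | a=[1] c=[0]
append(a, 1): bitmap=FFF......... | a=[1, 2] c=[0]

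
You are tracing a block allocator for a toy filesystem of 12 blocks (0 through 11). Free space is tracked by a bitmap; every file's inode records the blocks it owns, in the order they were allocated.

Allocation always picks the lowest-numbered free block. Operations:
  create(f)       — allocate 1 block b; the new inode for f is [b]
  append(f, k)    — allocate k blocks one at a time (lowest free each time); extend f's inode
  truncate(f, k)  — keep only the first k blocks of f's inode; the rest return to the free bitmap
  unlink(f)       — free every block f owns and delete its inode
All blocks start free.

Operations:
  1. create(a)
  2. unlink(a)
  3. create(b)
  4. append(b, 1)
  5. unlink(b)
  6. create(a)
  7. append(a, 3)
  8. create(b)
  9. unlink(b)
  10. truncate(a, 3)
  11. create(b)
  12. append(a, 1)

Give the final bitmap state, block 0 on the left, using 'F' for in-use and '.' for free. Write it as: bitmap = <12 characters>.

create(a): bitmap=F........... | a=[0]
unlink(a): bitmap=............ | 
create(b): bitmap=F........... | b=[0]
append(b, 1): bitmap=FF.......... | b=[0, 1]
unlink(b): bitmap=............ | 
create(a): bitmap=F........... | a=[0]
append(a, 3): bitmap=FFFF........ | a=[0, 1, 2, 3]
create(b): bitmap=FFFFF....... | a=[0, 1, 2, 3] b=[4]
unlink(b): bitmap=FFFF........ | a=[0, 1, 2, 3]
truncate(a, 3): bitmap=FFF......... | a=[0, 1, 2]
create(b): bitmap=FFFF........ | a=[0, 1, 2] b=[3]
append(a, 1): bitmap=FFFFF....... | a=[0, 1, 2, 4] b=[3]

bitmap = FFFFF.......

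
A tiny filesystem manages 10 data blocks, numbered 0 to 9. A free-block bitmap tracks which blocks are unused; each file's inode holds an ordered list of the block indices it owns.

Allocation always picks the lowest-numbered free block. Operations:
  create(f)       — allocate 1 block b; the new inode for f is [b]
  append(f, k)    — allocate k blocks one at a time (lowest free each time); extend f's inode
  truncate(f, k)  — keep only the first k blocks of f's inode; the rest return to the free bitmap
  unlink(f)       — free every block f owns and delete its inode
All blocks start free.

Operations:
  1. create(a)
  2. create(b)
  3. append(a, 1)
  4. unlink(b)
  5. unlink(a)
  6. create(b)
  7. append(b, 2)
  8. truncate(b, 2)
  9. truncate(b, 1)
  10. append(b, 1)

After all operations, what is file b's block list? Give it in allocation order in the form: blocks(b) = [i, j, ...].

create(a): bitmap=F......... | a=[0]
create(b): bitmap=FF........ | a=[0] b=[1]
append(a, 1): bitmap=FFF....... | a=[0, 2] b=[1]
unlink(b): bitmap=F.F....... | a=[0, 2]
unlink(a): bitmap=.......... | 
create(b): bitmap=F......... | b=[0]
append(b, 2): bitmap=FFF....... | b=[0, 1, 2]
truncate(b, 2): bitmap=FF........ | b=[0, 1]
truncate(b, 1): bitmap=F......... | b=[0]
append(b, 1): bitmap=FF........ | b=[0, 1]

blocks(b) = [0, 1]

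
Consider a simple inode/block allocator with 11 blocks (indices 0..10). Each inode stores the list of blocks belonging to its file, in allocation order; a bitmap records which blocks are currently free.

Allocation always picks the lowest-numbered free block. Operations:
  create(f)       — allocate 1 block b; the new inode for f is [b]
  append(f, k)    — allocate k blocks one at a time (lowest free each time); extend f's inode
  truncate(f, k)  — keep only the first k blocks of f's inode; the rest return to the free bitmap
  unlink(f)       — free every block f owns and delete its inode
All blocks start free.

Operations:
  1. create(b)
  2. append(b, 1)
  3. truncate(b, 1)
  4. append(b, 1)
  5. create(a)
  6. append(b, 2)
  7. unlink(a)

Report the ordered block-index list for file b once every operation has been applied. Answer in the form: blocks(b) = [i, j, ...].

  1. create(b)  ⇒  F..........  {b→[0]}
  2. append(b, 1)  ⇒  FF.........  {b→[0, 1]}
  3. truncate(b, 1)  ⇒  F..........  {b→[0]}
  4. append(b, 1)  ⇒  FF.........  {b→[0, 1]}
  5. create(a)  ⇒  FFF........  {a→[2]; b→[0, 1]}
  6. append(b, 2)  ⇒  FFFFF......  {a→[2]; b→[0, 1, 3, 4]}
  7. unlink(a)  ⇒  FF.FF......  {b→[0, 1, 3, 4]}

blocks(b) = [0, 1, 3, 4]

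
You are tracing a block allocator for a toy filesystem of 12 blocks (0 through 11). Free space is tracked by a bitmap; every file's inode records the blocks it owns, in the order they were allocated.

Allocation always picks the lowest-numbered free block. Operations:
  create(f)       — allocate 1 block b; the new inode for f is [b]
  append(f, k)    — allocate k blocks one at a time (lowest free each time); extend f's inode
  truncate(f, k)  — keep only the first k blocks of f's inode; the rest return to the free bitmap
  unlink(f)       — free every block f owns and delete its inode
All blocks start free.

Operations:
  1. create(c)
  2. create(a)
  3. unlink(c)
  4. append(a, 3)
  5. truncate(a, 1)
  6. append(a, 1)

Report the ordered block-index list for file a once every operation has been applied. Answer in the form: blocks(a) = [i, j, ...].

blocks(a) = [1, 0]

  1. create(c)  ⇒  F...........  {c→[0]}
  2. create(a)  ⇒  FF..........  {a→[1]; c→[0]}
  3. unlink(c)  ⇒  .F..........  {a→[1]}
  4. append(a, 3)  ⇒  FFFF........  {a→[1, 0, 2, 3]}
  5. truncate(a, 1)  ⇒  .F..........  {a→[1]}
  6. append(a, 1)  ⇒  FF..........  {a→[1, 0]}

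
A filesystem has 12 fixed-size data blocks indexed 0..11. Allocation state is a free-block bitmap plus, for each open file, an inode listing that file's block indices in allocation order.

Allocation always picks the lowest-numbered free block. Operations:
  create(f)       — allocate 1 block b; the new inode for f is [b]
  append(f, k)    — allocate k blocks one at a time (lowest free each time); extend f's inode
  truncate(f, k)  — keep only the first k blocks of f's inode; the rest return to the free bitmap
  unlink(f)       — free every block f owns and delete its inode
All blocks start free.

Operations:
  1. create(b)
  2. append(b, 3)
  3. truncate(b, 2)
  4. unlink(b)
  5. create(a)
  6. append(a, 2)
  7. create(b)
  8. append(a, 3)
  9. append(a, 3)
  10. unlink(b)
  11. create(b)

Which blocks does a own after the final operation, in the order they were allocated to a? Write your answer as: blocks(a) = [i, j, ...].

[1] create(b) — b=0 (map F...........)
[2] append(b, 3) — b=0,1,2,3 (map FFFF........)
[3] truncate(b, 2) — b=0,1 (map FF..........)
[4] unlink(b) —  (map ............)
[5] create(a) — a=0 (map F...........)
[6] append(a, 2) — a=0,1,2 (map FFF.........)
[7] create(b) — a=0,1,2 b=3 (map FFFF........)
[8] append(a, 3) — a=0,1,2,4,5,6 b=3 (map FFFFFFF.....)
[9] append(a, 3) — a=0,1,2,4,5,6,7,8,9 b=3 (map FFFFFFFFFF..)
[10] unlink(b) — a=0,1,2,4,5,6,7,8,9 (map FFF.FFFFFF..)
[11] create(b) — a=0,1,2,4,5,6,7,8,9 b=3 (map FFFFFFFFFF..)

blocks(a) = [0, 1, 2, 4, 5, 6, 7, 8, 9]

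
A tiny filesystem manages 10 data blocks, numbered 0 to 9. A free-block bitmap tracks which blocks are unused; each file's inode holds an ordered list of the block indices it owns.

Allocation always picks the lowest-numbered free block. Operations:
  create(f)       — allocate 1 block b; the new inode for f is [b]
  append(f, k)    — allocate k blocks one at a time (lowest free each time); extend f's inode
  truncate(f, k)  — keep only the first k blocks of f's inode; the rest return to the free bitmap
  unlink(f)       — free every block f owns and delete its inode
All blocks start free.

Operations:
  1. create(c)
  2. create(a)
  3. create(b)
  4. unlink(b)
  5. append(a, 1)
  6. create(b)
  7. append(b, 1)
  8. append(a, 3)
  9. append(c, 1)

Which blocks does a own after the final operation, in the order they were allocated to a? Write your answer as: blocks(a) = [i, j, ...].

after create(c) → c:[0]  free=[F.........]
after create(a) → a:[1], c:[0]  free=[FF........]
after create(b) → a:[1], b:[2], c:[0]  free=[FFF.......]
after unlink(b) → a:[1], c:[0]  free=[FF........]
after append(a, 1) → a:[1, 2], c:[0]  free=[FFF.......]
after create(b) → a:[1, 2], b:[3], c:[0]  free=[FFFF......]
after append(b, 1) → a:[1, 2], b:[3, 4], c:[0]  free=[FFFFF.....]
after append(a, 3) → a:[1, 2, 5, 6, 7], b:[3, 4], c:[0]  free=[FFFFFFFF..]
after append(c, 1) → a:[1, 2, 5, 6, 7], b:[3, 4], c:[0, 8]  free=[FFFFFFFFF.]

blocks(a) = [1, 2, 5, 6, 7]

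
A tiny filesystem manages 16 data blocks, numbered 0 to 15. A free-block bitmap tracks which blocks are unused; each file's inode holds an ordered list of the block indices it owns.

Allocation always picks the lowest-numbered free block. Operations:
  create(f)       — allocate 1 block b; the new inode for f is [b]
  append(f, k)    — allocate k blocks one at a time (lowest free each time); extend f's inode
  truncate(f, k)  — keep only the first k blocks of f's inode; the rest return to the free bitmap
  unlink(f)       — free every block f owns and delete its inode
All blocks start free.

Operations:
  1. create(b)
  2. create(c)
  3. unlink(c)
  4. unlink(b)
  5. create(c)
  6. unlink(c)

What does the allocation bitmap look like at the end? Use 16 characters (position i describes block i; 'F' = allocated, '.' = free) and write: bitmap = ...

[1] create(b) — b=0 (map F...............)
[2] create(c) — b=0 c=1 (map FF..............)
[3] unlink(c) — b=0 (map F...............)
[4] unlink(b) —  (map ................)
[5] create(c) — c=0 (map F...............)
[6] unlink(c) —  (map ................)

bitmap = ................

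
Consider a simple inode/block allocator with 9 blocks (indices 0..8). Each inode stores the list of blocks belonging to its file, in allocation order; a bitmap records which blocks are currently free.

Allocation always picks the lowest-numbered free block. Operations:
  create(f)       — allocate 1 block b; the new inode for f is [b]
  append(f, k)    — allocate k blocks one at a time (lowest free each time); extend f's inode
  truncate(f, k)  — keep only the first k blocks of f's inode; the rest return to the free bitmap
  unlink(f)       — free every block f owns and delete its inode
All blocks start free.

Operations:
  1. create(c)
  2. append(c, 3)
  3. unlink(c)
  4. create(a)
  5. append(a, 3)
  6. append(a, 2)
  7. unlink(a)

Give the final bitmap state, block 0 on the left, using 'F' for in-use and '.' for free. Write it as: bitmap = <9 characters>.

bitmap = .........

after create(c) → c:[0]  free=[F........]
after append(c, 3) → c:[0, 1, 2, 3]  free=[FFFF.....]
after unlink(c) →   free=[.........]
after create(a) → a:[0]  free=[F........]
after append(a, 3) → a:[0, 1, 2, 3]  free=[FFFF.....]
after append(a, 2) → a:[0, 1, 2, 3, 4, 5]  free=[FFFFFF...]
after unlink(a) →   free=[.........]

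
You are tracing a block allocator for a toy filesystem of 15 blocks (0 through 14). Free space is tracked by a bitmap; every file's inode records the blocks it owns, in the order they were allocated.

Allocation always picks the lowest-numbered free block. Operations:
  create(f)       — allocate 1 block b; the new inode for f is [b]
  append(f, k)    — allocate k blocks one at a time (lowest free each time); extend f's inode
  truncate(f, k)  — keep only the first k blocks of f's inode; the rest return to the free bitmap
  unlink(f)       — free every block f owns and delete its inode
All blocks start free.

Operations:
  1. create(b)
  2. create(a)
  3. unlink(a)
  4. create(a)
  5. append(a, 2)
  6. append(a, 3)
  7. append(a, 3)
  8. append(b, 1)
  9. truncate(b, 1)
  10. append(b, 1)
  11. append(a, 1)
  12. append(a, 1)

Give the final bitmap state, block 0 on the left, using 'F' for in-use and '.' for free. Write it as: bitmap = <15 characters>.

bitmap = FFFFFFFFFFFFF..

create(b): bitmap=F.............. | b=[0]
create(a): bitmap=FF............. | a=[1] b=[0]
unlink(a): bitmap=F.............. | b=[0]
create(a): bitmap=FF............. | a=[1] b=[0]
append(a, 2): bitmap=FFFF........... | a=[1, 2, 3] b=[0]
append(a, 3): bitmap=FFFFFFF........ | a=[1, 2, 3, 4, 5, 6] b=[0]
append(a, 3): bitmap=FFFFFFFFFF..... | a=[1, 2, 3, 4, 5, 6, 7, 8, 9] b=[0]
append(b, 1): bitmap=FFFFFFFFFFF.... | a=[1, 2, 3, 4, 5, 6, 7, 8, 9] b=[0, 10]
truncate(b, 1): bitmap=FFFFFFFFFF..... | a=[1, 2, 3, 4, 5, 6, 7, 8, 9] b=[0]
append(b, 1): bitmap=FFFFFFFFFFF.... | a=[1, 2, 3, 4, 5, 6, 7, 8, 9] b=[0, 10]
append(a, 1): bitmap=FFFFFFFFFFFF... | a=[1, 2, 3, 4, 5, 6, 7, 8, 9, 11] b=[0, 10]
append(a, 1): bitmap=FFFFFFFFFFFFF.. | a=[1, 2, 3, 4, 5, 6, 7, 8, 9, 11, 12] b=[0, 10]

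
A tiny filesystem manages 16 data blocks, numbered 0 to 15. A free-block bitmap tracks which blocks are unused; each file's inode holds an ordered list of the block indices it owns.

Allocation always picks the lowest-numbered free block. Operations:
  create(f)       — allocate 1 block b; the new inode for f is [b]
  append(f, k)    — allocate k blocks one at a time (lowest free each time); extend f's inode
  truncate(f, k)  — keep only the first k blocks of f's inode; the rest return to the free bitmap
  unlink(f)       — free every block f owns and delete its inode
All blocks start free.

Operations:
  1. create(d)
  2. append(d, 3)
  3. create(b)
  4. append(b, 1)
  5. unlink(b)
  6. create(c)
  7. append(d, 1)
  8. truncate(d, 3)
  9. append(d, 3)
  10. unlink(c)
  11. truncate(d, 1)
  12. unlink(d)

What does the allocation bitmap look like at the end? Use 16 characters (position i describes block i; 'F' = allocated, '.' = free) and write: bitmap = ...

bitmap = ................

[1] create(d) — d=0 (map F...............)
[2] append(d, 3) — d=0,1,2,3 (map FFFF............)
[3] create(b) — b=4 d=0,1,2,3 (map FFFFF...........)
[4] append(b, 1) — b=4,5 d=0,1,2,3 (map FFFFFF..........)
[5] unlink(b) — d=0,1,2,3 (map FFFF............)
[6] create(c) — c=4 d=0,1,2,3 (map FFFFF...........)
[7] append(d, 1) — c=4 d=0,1,2,3,5 (map FFFFFF..........)
[8] truncate(d, 3) — c=4 d=0,1,2 (map FFF.F...........)
[9] append(d, 3) — c=4 d=0,1,2,3,5,6 (map FFFFFFF.........)
[10] unlink(c) — d=0,1,2,3,5,6 (map FFFF.FF.........)
[11] truncate(d, 1) — d=0 (map F...............)
[12] unlink(d) —  (map ................)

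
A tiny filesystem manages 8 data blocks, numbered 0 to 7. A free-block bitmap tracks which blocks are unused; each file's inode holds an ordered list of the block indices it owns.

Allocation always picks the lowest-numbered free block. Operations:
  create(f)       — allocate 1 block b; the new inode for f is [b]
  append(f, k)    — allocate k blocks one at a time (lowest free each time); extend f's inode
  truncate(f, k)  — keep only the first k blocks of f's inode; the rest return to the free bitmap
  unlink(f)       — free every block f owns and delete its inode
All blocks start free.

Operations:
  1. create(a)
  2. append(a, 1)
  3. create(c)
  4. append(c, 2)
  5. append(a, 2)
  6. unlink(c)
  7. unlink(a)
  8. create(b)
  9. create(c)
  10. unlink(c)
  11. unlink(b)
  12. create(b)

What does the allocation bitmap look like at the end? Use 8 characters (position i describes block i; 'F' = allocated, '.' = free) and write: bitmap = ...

create(a): bitmap=F....... | a=[0]
append(a, 1): bitmap=FF...... | a=[0, 1]
create(c): bitmap=FFF..... | a=[0, 1] c=[2]
append(c, 2): bitmap=FFFFF... | a=[0, 1] c=[2, 3, 4]
append(a, 2): bitmap=FFFFFFF. | a=[0, 1, 5, 6] c=[2, 3, 4]
unlink(c): bitmap=FF...FF. | a=[0, 1, 5, 6]
unlink(a): bitmap=........ | 
create(b): bitmap=F....... | b=[0]
create(c): bitmap=FF...... | b=[0] c=[1]
unlink(c): bitmap=F....... | b=[0]
unlink(b): bitmap=........ | 
create(b): bitmap=F....... | b=[0]

bitmap = F.......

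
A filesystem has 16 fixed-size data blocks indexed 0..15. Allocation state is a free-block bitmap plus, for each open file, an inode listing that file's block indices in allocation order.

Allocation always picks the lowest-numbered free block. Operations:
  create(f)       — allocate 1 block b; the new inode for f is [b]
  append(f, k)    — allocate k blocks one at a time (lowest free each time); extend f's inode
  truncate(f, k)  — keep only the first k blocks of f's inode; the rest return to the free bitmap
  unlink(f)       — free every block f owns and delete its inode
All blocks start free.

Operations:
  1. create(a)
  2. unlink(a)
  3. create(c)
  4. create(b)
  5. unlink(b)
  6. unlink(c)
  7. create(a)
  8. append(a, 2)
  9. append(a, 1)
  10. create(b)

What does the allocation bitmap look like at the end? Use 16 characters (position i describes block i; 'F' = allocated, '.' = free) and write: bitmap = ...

create(a): bitmap=F............... | a=[0]
unlink(a): bitmap=................ | 
create(c): bitmap=F............... | c=[0]
create(b): bitmap=FF.............. | b=[1] c=[0]
unlink(b): bitmap=F............... | c=[0]
unlink(c): bitmap=................ | 
create(a): bitmap=F............... | a=[0]
append(a, 2): bitmap=FFF............. | a=[0, 1, 2]
append(a, 1): bitmap=FFFF............ | a=[0, 1, 2, 3]
create(b): bitmap=FFFFF........... | a=[0, 1, 2, 3] b=[4]

bitmap = FFFFF...........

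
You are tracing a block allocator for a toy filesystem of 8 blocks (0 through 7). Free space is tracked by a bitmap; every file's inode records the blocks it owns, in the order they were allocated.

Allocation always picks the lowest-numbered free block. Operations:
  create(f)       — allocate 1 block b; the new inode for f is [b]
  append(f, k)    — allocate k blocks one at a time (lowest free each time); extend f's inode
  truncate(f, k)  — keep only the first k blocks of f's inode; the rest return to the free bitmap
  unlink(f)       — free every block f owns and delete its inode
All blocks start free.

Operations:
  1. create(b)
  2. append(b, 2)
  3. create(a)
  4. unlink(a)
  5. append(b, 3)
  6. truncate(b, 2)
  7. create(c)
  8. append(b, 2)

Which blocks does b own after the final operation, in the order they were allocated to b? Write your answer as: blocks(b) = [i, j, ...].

blocks(b) = [0, 1, 3, 4]

  1. create(b)  ⇒  F.......  {b→[0]}
  2. append(b, 2)  ⇒  FFF.....  {b→[0, 1, 2]}
  3. create(a)  ⇒  FFFF....  {a→[3]; b→[0, 1, 2]}
  4. unlink(a)  ⇒  FFF.....  {b→[0, 1, 2]}
  5. append(b, 3)  ⇒  FFFFFF..  {b→[0, 1, 2, 3, 4, 5]}
  6. truncate(b, 2)  ⇒  FF......  {b→[0, 1]}
  7. create(c)  ⇒  FFF.....  {b→[0, 1]; c→[2]}
  8. append(b, 2)  ⇒  FFFFF...  {b→[0, 1, 3, 4]; c→[2]}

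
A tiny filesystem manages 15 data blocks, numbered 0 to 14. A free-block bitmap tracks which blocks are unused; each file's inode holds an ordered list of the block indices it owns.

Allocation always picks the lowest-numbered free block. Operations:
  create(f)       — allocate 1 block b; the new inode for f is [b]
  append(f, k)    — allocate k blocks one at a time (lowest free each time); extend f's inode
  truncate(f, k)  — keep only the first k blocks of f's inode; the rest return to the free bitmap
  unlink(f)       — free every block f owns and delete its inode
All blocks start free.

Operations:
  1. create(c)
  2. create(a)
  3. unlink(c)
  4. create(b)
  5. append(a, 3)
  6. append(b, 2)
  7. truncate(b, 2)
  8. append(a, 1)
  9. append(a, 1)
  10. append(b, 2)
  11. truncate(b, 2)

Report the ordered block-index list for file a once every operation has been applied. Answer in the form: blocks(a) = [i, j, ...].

create(c): bitmap=F.............. | c=[0]
create(a): bitmap=FF............. | a=[1] c=[0]
unlink(c): bitmap=.F............. | a=[1]
create(b): bitmap=FF............. | a=[1] b=[0]
append(a, 3): bitmap=FFFFF.......... | a=[1, 2, 3, 4] b=[0]
append(b, 2): bitmap=FFFFFFF........ | a=[1, 2, 3, 4] b=[0, 5, 6]
truncate(b, 2): bitmap=FFFFFF......... | a=[1, 2, 3, 4] b=[0, 5]
append(a, 1): bitmap=FFFFFFF........ | a=[1, 2, 3, 4, 6] b=[0, 5]
append(a, 1): bitmap=FFFFFFFF....... | a=[1, 2, 3, 4, 6, 7] b=[0, 5]
append(b, 2): bitmap=FFFFFFFFFF..... | a=[1, 2, 3, 4, 6, 7] b=[0, 5, 8, 9]
truncate(b, 2): bitmap=FFFFFFFF....... | a=[1, 2, 3, 4, 6, 7] b=[0, 5]

blocks(a) = [1, 2, 3, 4, 6, 7]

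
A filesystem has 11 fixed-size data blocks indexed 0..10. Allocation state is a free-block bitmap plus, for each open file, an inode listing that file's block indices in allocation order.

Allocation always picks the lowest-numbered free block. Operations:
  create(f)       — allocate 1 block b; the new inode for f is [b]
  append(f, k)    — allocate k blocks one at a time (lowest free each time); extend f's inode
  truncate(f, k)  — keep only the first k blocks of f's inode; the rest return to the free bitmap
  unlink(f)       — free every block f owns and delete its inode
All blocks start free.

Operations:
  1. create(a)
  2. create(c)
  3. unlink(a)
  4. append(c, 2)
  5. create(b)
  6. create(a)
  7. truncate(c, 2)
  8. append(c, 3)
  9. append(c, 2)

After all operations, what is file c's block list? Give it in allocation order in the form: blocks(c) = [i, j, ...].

after create(a) → a:[0]  free=[F..........]
after create(c) → a:[0], c:[1]  free=[FF.........]
after unlink(a) → c:[1]  free=[.F.........]
after append(c, 2) → c:[1, 0, 2]  free=[FFF........]
after create(b) → b:[3], c:[1, 0, 2]  free=[FFFF.......]
after create(a) → a:[4], b:[3], c:[1, 0, 2]  free=[FFFFF......]
after truncate(c, 2) → a:[4], b:[3], c:[1, 0]  free=[FF.FF......]
after append(c, 3) → a:[4], b:[3], c:[1, 0, 2, 5, 6]  free=[FFFFFFF....]
after append(c, 2) → a:[4], b:[3], c:[1, 0, 2, 5, 6, 7, 8]  free=[FFFFFFFFF..]

blocks(c) = [1, 0, 2, 5, 6, 7, 8]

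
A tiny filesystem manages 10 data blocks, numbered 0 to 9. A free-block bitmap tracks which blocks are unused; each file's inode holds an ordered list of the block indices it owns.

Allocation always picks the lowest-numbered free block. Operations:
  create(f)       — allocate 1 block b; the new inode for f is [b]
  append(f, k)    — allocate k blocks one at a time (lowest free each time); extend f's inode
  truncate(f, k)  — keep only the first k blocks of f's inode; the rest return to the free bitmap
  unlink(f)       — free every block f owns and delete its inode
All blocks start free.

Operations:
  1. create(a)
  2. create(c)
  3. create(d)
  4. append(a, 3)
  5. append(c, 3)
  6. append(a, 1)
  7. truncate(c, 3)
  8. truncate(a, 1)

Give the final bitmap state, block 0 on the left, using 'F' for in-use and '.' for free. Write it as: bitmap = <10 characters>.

bitmap = FFF...FF..

[1] create(a) — a=0 (map F.........)
[2] create(c) — a=0 c=1 (map FF........)
[3] create(d) — a=0 c=1 d=2 (map FFF.......)
[4] append(a, 3) — a=0,3,4,5 c=1 d=2 (map FFFFFF....)
[5] append(c, 3) — a=0,3,4,5 c=1,6,7,8 d=2 (map FFFFFFFFF.)
[6] append(a, 1) — a=0,3,4,5,9 c=1,6,7,8 d=2 (map FFFFFFFFFF)
[7] truncate(c, 3) — a=0,3,4,5,9 c=1,6,7 d=2 (map FFFFFFFF.F)
[8] truncate(a, 1) — a=0 c=1,6,7 d=2 (map FFF...FF..)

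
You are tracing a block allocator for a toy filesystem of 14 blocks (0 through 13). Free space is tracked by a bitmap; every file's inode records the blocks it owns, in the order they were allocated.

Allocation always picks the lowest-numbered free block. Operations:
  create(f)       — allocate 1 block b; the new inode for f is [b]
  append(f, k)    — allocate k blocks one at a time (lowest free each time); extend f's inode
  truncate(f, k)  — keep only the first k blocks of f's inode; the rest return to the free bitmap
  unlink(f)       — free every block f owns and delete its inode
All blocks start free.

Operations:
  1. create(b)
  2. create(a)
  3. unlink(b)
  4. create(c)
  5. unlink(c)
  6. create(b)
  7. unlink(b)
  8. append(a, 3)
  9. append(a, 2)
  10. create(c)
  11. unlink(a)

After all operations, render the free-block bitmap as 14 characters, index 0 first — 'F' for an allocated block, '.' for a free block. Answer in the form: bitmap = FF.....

  1. create(b)  ⇒  F.............  {b→[0]}
  2. create(a)  ⇒  FF............  {a→[1]; b→[0]}
  3. unlink(b)  ⇒  .F............  {a→[1]}
  4. create(c)  ⇒  FF............  {a→[1]; c→[0]}
  5. unlink(c)  ⇒  .F............  {a→[1]}
  6. create(b)  ⇒  FF............  {a→[1]; b→[0]}
  7. unlink(b)  ⇒  .F............  {a→[1]}
  8. append(a, 3)  ⇒  FFFF..........  {a→[1, 0, 2, 3]}
  9. append(a, 2)  ⇒  FFFFFF........  {a→[1, 0, 2, 3, 4, 5]}
  10. create(c)  ⇒  FFFFFFF.......  {a→[1, 0, 2, 3, 4, 5]; c→[6]}
  11. unlink(a)  ⇒  ......F.......  {c→[6]}

bitmap = ......F.......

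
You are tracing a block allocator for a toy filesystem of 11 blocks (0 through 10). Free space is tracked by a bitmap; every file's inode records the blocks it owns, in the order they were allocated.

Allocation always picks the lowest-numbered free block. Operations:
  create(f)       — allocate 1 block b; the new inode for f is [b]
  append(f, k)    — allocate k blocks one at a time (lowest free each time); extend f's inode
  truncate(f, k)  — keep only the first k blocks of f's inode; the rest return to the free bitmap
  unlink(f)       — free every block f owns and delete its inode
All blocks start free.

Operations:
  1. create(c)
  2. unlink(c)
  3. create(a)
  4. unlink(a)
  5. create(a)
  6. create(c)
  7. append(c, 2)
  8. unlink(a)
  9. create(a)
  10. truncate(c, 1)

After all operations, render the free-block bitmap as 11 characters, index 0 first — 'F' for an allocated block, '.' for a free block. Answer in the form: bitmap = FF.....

  1. create(c)  ⇒  F..........  {c→[0]}
  2. unlink(c)  ⇒  ...........  {}
  3. create(a)  ⇒  F..........  {a→[0]}
  4. unlink(a)  ⇒  ...........  {}
  5. create(a)  ⇒  F..........  {a→[0]}
  6. create(c)  ⇒  FF.........  {a→[0]; c→[1]}
  7. append(c, 2)  ⇒  FFFF.......  {a→[0]; c→[1, 2, 3]}
  8. unlink(a)  ⇒  .FFF.......  {c→[1, 2, 3]}
  9. create(a)  ⇒  FFFF.......  {a→[0]; c→[1, 2, 3]}
  10. truncate(c, 1)  ⇒  FF.........  {a→[0]; c→[1]}

bitmap = FF.........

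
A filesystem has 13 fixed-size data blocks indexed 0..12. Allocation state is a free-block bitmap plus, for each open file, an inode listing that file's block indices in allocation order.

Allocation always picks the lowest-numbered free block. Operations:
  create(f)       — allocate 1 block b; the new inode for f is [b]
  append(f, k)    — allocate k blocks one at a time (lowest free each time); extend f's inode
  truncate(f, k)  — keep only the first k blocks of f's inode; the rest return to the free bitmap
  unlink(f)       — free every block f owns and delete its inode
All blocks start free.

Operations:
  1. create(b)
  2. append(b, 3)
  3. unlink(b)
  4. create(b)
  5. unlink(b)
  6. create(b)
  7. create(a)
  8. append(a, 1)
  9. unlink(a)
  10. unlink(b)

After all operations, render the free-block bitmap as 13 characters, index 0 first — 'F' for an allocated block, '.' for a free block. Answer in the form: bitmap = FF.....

bitmap = .............

[1] create(b) — b=0 (map F............)
[2] append(b, 3) — b=0,1,2,3 (map FFFF.........)
[3] unlink(b) —  (map .............)
[4] create(b) — b=0 (map F............)
[5] unlink(b) —  (map .............)
[6] create(b) — b=0 (map F............)
[7] create(a) — a=1 b=0 (map FF...........)
[8] append(a, 1) — a=1,2 b=0 (map FFF..........)
[9] unlink(a) — b=0 (map F............)
[10] unlink(b) —  (map .............)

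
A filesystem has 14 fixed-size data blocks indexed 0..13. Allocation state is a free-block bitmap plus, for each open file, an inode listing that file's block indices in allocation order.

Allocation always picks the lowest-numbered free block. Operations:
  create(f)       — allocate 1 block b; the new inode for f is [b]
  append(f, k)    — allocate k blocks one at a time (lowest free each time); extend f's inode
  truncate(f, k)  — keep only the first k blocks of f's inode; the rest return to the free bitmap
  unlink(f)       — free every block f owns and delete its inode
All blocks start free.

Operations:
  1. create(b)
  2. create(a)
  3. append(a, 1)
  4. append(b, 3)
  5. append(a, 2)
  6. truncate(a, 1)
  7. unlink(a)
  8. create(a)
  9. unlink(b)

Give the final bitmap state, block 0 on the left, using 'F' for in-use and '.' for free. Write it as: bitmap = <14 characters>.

after create(b) → b:[0]  free=[F.............]
after create(a) → a:[1], b:[0]  free=[FF............]
after append(a, 1) → a:[1, 2], b:[0]  free=[FFF...........]
after append(b, 3) → a:[1, 2], b:[0, 3, 4, 5]  free=[FFFFFF........]
after append(a, 2) → a:[1, 2, 6, 7], b:[0, 3, 4, 5]  free=[FFFFFFFF......]
after truncate(a, 1) → a:[1], b:[0, 3, 4, 5]  free=[FF.FFF........]
after unlink(a) → b:[0, 3, 4, 5]  free=[F..FFF........]
after create(a) → a:[1], b:[0, 3, 4, 5]  free=[FF.FFF........]
after unlink(b) → a:[1]  free=[.F............]

bitmap = .F............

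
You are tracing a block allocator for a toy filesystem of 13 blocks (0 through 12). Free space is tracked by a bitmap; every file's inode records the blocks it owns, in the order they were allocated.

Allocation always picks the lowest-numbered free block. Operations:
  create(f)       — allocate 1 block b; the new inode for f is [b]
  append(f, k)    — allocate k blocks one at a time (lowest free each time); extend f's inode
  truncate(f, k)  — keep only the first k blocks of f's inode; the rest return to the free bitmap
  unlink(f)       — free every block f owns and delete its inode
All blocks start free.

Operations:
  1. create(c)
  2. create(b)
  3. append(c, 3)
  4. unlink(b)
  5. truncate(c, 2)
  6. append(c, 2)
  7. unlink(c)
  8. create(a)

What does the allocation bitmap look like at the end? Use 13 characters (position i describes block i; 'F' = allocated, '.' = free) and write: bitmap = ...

  1. create(c)  ⇒  F............  {c→[0]}
  2. create(b)  ⇒  FF...........  {b→[1]; c→[0]}
  3. append(c, 3)  ⇒  FFFFF........  {b→[1]; c→[0, 2, 3, 4]}
  4. unlink(b)  ⇒  F.FFF........  {c→[0, 2, 3, 4]}
  5. truncate(c, 2)  ⇒  F.F..........  {c→[0, 2]}
  6. append(c, 2)  ⇒  FFFF.........  {c→[0, 2, 1, 3]}
  7. unlink(c)  ⇒  .............  {}
  8. create(a)  ⇒  F............  {a→[0]}

bitmap = F............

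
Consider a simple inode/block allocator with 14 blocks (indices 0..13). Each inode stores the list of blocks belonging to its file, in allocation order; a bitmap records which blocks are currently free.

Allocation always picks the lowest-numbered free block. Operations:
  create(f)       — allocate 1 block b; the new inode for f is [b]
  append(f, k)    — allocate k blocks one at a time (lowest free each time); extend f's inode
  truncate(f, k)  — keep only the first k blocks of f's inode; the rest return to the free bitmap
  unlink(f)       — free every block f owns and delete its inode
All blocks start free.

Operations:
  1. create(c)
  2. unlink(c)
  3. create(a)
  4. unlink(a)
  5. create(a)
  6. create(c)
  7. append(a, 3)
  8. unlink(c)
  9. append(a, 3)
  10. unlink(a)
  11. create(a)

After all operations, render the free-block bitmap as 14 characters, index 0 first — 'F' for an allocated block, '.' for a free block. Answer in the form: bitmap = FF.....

create(c): bitmap=F............. | c=[0]
unlink(c): bitmap=.............. | 
create(a): bitmap=F............. | a=[0]
unlink(a): bitmap=.............. | 
create(a): bitmap=F............. | a=[0]
create(c): bitmap=FF............ | a=[0] c=[1]
append(a, 3): bitmap=FFFFF......... | a=[0, 2, 3, 4] c=[1]
unlink(c): bitmap=F.FFF......... | a=[0, 2, 3, 4]
append(a, 3): bitmap=FFFFFFF....... | a=[0, 2, 3, 4, 1, 5, 6]
unlink(a): bitmap=.............. | 
create(a): bitmap=F............. | a=[0]

bitmap = F.............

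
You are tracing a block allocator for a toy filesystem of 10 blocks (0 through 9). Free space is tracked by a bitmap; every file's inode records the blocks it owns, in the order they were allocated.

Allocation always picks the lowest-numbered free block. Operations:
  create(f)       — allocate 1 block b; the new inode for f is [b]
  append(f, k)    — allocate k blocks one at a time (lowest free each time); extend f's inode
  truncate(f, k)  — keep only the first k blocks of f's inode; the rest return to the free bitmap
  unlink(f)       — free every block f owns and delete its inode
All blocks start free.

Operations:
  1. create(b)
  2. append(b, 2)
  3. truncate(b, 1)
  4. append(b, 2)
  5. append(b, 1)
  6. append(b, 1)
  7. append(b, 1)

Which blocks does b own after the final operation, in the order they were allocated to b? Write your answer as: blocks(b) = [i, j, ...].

blocks(b) = [0, 1, 2, 3, 4, 5]

after create(b) → b:[0]  free=[F.........]
after append(b, 2) → b:[0, 1, 2]  free=[FFF.......]
after truncate(b, 1) → b:[0]  free=[F.........]
after append(b, 2) → b:[0, 1, 2]  free=[FFF.......]
after append(b, 1) → b:[0, 1, 2, 3]  free=[FFFF......]
after append(b, 1) → b:[0, 1, 2, 3, 4]  free=[FFFFF.....]
after append(b, 1) → b:[0, 1, 2, 3, 4, 5]  free=[FFFFFF....]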